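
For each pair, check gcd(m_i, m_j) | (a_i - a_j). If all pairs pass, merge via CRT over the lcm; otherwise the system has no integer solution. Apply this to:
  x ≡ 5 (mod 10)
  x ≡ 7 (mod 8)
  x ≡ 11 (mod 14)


Moduli 10, 8, 14 are not pairwise coprime, so CRT works modulo lcm(m_i) when all pairwise compatibility conditions hold.
Pairwise compatibility: gcd(m_i, m_j) must divide a_i - a_j for every pair.
Merge one congruence at a time:
  Start: x ≡ 5 (mod 10).
  Combine with x ≡ 7 (mod 8): gcd(10, 8) = 2; 7 - 5 = 2, which IS divisible by 2, so compatible.
    Write x = 5 + 10·t and substitute into x ≡ 7 (mod 8): 10·t ≡ 7 − 5 = 2 (mod 8).
    Divide the congruence (and modulus) by g = 2: 5·t ≡ 1 (mod 4).
    Reduce coefficients mod 4: 1·t ≡ 1 (mod 4).
    So t ≡ 1 (mod 4).
    Then x = 5 + 10·1 = 15, valid modulo lcm(10, 8) = 40: x ≡ 15 (mod 40).
  Combine with x ≡ 11 (mod 14): gcd(40, 14) = 2; 11 - 15 = -4, which IS divisible by 2, so compatible.
    Write x = 15 + 40·t and substitute into x ≡ 11 (mod 14): 40·t ≡ 11 − 15 = -4 (mod 14).
    Divide the congruence (and modulus) by g = 2: 20·t ≡ -2 (mod 7).
    Reduce coefficients mod 7: 6·t ≡ 5 (mod 7).
    The inverse of 6 mod 7 is 6 (since 6·6 = 36 = 5·7 + 1), so t ≡ 6·5 = 30 ≡ 2 (mod 7).
    Then x = 15 + 40·2 = 95, valid modulo lcm(40, 14) = 280: x ≡ 95 (mod 280).
Verify: 95 mod 10 = 5, 95 mod 8 = 7, 95 mod 14 = 11.

x ≡ 95 (mod 280).


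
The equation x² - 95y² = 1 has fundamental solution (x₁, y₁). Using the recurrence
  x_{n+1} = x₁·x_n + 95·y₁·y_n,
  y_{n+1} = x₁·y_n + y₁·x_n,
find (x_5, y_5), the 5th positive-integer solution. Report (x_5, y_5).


Step 1: Find the fundamental solution (x₁, y₁) of x² - 95y² = 1.
  Expand √95 as a continued fraction. a₀ = ⌊√95⌋ = 9; iterate m_{k+1} = d_k·a_k − m_k, d_{k+1} = (95 − m_{k+1}²)/d_k, a_{k+1} = ⌊(a₀ + m_{k+1})/d_{k+1}⌋ (starting m₀ = 0, d₀ = 1), with convergents p_k = a_k·p_{k-1} + p_{k-2}, q_k = a_k·q_{k-1} + q_{k-2} (p₋₁ = 1, q₋₁ = 0):
  k = 0: a₀ = 9; p₀/q₀ = 9/1; p₀² − 95·q₀² = 81 − 95 = -14.
  k = 1: m = 9, d = 14, a = ⌊(9 + 9)/14⌋ = 1; p/q = (1·9 + 1)/(1·1 + 0) = 10/1; p² − 95·q² = 100 − 95 = 5.
  k = 2: m = 5, d = 5, a = ⌊(9 + 5)/5⌋ = 2; p/q = (2·10 + 9)/(2·1 + 1) = 29/3; p² − 95·q² = 841 − 855 = -14.
  k = 3: m = 5, d = 14, a = ⌊(9 + 5)/14⌋ = 1; p/q = (1·29 + 10)/(1·3 + 1) = 39/4; p² − 95·q² = 1521 − 1520 = 1.
  The first convergent with p² − 95·q² = 1 gives the fundamental solution (x₁, y₁) = (39, 4).
Step 2: Apply the recurrence (x_{n+1}, y_{n+1}) = (x₁x_n + 95y₁y_n, x₁y_n + y₁x_n) repeatedly.
  From (x_1, y_1) = (39, 4): x_2 = 39·39 + 95·4·4 = 3041; y_2 = 39·4 + 4·39 = 312.
  From (x_2, y_2) = (3041, 312): x_3 = 39·3041 + 95·4·312 = 237159; y_3 = 39·312 + 4·3041 = 24332.
  From (x_3, y_3) = (237159, 24332): x_4 = 39·237159 + 95·4·24332 = 18495361; y_4 = 39·24332 + 4·237159 = 1897584.
  From (x_4, y_4) = (18495361, 1897584): x_5 = 39·18495361 + 95·4·1897584 = 1442400999; y_5 = 39·1897584 + 4·18495361 = 147987220.
Step 3: Verify x_5² - 95·y_5² = 2080520641916198001 - 2080520641916198000 = 1 (should be 1). ✓

(x_1, y_1) = (39, 4); (x_5, y_5) = (1442400999, 147987220).


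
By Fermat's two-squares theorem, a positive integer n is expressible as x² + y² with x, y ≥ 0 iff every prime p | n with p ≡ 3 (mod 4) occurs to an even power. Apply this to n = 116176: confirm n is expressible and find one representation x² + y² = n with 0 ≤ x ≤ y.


Step 1: Factor n = 116176 = 2^4 · 53 · 137.
Step 2: Check the mod-4 condition on each prime factor: 2 = 2 (special); 53 ≡ 1 (mod 4), exponent 1; 137 ≡ 1 (mod 4), exponent 1.
All primes ≡ 3 (mod 4) appear to even exponent (or don't appear), so by the two-squares theorem n IS expressible as a sum of two squares.
Step 3: Build a representation. Group n = k² · m with k = 4 and m = 53 · 137 = 7261 (a product of primes ≡ 1 (mod 4)); a representation of m scales to one of n via (k·x)² + (k·y)² = k²(x² + y²). Each prime p ≡ 1 (mod 4) is itself a sum of two squares; find a² by testing p − a² for a perfect square:
  53: 53 − 1² = 52, 53 − 2² = 49 = 7² ⇒ 53 = 2² + 7².
  137: 137 − 1² = 136, 137 − 2² = 133, 137 − 3² = 128, 137 − 4² = 121 = 11² ⇒ 137 = 4² + 11².
  Combine using the Brahmagupta–Fibonacci identity (a² + b²)(c² + d²) = (ac − bd)² + (ad + bc)² = (ac + bd)² + (ad − bc)²:
  53 · 137 = 7261: from (2² + 7²)(4² + 11²), take (2·4 − 7·11, 2·11 + 7·4) = (8 − 77, 22 + 28) = (-69, 50); dropping signs (only squares matter) gives (69, 50); check 69² + 50² = 4761 + 2500 = 7261 ✓.
  Scale by k = 4: (4·69, 4·50) = (276, 200).
Step 4: Order so x ≤ y and verify: 200² + 276² = 40000 + 76176 = 116176 = n. ✓

n = 116176 = 200² + 276² (one valid representation with x ≤ y).


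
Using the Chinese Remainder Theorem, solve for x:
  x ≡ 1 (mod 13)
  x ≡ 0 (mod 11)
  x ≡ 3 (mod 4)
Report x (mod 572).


Moduli 13, 11, 4 are pairwise coprime; by CRT there is a unique solution modulo M = 13 · 11 · 4 = 572.
Solve pairwise, accumulating the modulus:
  Start with x ≡ 1 (mod 13).
  Combine with x ≡ 0 (mod 11): since gcd(13, 11) = 1, we get a unique residue mod 143.
    Write x = 1 + 13·t and substitute into x ≡ 0 (mod 11): 13·t ≡ 0 − 1 = -1 (mod 11).
    Reduce coefficients mod 11: 2·t ≡ 10 (mod 11).
    The inverse of 2 mod 11 is 6 (since 2·6 = 12 = 1·11 + 1), so t ≡ 6·10 = 60 ≡ 5 (mod 11).
    Then x = 1 + 13·5 = 66, valid modulo lcm(13, 11) = 143: x ≡ 66 (mod 143).
  Combine with x ≡ 3 (mod 4): since gcd(143, 4) = 1, we get a unique residue mod 572.
    Write x = 66 + 143·t and substitute into x ≡ 3 (mod 4): 143·t ≡ 3 − 66 = -63 (mod 4).
    Reduce coefficients mod 4: 3·t ≡ 1 (mod 4).
    The inverse of 3 mod 4 is 3 (since 3·3 = 9 = 2·4 + 1), so t ≡ 3·1 = 3 ≡ 3 (mod 4).
    Then x = 66 + 143·3 = 495, valid modulo lcm(143, 4) = 572: x ≡ 495 (mod 572).
Verify: 495 mod 13 = 1 ✓, 495 mod 11 = 0 ✓, 495 mod 4 = 3 ✓.

x ≡ 495 (mod 572).


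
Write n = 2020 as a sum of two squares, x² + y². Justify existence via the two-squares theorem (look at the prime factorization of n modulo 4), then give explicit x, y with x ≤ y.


Step 1: Factor n = 2020 = 2^2 · 5 · 101.
Step 2: Check the mod-4 condition on each prime factor: 2 = 2 (special); 5 ≡ 1 (mod 4), exponent 1; 101 ≡ 1 (mod 4), exponent 1.
All primes ≡ 3 (mod 4) appear to even exponent (or don't appear), so by the two-squares theorem n IS expressible as a sum of two squares.
Step 3: Build a representation. Group n = k² · m with k = 2 and m = 5 · 101 = 505 (a product of primes ≡ 1 (mod 4)); a representation of m scales to one of n via (k·x)² + (k·y)² = k²(x² + y²). Each prime p ≡ 1 (mod 4) is itself a sum of two squares; find a² by testing p − a² for a perfect square:
  5: 5 − 1² = 4 = 2² ⇒ 5 = 1² + 2².
  101: 101 − 1² = 100 = 10² ⇒ 101 = 1² + 10².
  Combine using the Brahmagupta–Fibonacci identity (a² + b²)(c² + d²) = (ac − bd)² + (ad + bc)² = (ac + bd)² + (ad − bc)²:
  5 · 101 = 505: from (1² + 2²)(1² + 10²), take (1·1 − 2·10, 1·10 + 2·1) = (1 − 20, 10 + 2) = (-19, 12); dropping signs (only squares matter) gives (19, 12); check 19² + 12² = 361 + 144 = 505 ✓.
  Scale by k = 2: (2·19, 2·12) = (38, 24).
Step 4: Order so x ≤ y and verify: 24² + 38² = 576 + 1444 = 2020 = n. ✓

n = 2020 = 24² + 38² (one valid representation with x ≤ y).


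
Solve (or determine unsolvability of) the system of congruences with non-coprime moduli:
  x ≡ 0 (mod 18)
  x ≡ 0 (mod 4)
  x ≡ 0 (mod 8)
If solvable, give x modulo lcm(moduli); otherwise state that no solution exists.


Moduli 18, 4, 8 are not pairwise coprime, so CRT works modulo lcm(m_i) when all pairwise compatibility conditions hold.
Pairwise compatibility: gcd(m_i, m_j) must divide a_i - a_j for every pair.
Merge one congruence at a time:
  Start: x ≡ 0 (mod 18).
  Combine with x ≡ 0 (mod 4): gcd(18, 4) = 2; 0 - 0 = 0, which IS divisible by 2, so compatible.
    Write x = 0 + 18·t and substitute into x ≡ 0 (mod 4): 18·t ≡ 0 − 0 = 0 (mod 4).
    Divide the congruence (and modulus) by g = 2: 9·t ≡ 0 (mod 2).
    Reduce coefficients mod 2: 1·t ≡ 0 (mod 2).
    So t ≡ 0 (mod 2).
    Then x = 0 + 18·0 = 0, valid modulo lcm(18, 4) = 36: x ≡ 0 (mod 36).
  Combine with x ≡ 0 (mod 8): gcd(36, 8) = 4; 0 - 0 = 0, which IS divisible by 4, so compatible.
    Write x = 0 + 36·t and substitute into x ≡ 0 (mod 8): 36·t ≡ 0 − 0 = 0 (mod 8).
    Divide the congruence (and modulus) by g = 4: 9·t ≡ 0 (mod 2).
    Reduce coefficients mod 2: 1·t ≡ 0 (mod 2).
    So t ≡ 0 (mod 2).
    Then x = 0 + 36·0 = 0, valid modulo lcm(36, 8) = 72: x ≡ 0 (mod 72).
Verify: 0 mod 18 = 0, 0 mod 4 = 0, 0 mod 8 = 0.

x ≡ 0 (mod 72).


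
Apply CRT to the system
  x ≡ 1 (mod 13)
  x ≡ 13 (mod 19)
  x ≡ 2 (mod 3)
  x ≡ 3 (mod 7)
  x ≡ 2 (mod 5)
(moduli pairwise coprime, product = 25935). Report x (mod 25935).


Product of moduli M = 13 · 19 · 3 · 7 · 5 = 25935.
Merge one congruence at a time:
  Start: x ≡ 1 (mod 13).
  Combine with x ≡ 13 (mod 19); new modulus lcm = 247.
    Write x = 1 + 13·t and substitute into x ≡ 13 (mod 19): 13·t ≡ 13 − 1 = 12 (mod 19).
    The inverse of 13 mod 19 is 3 (since 13·3 = 39 = 2·19 + 1), so t ≡ 3·12 = 36 ≡ 17 (mod 19).
    Then x = 1 + 13·17 = 222, valid modulo lcm(13, 19) = 247: x ≡ 222 (mod 247).
  Combine with x ≡ 2 (mod 3); new modulus lcm = 741.
    Write x = 222 + 247·t and substitute into x ≡ 2 (mod 3): 247·t ≡ 2 − 222 = -220 (mod 3).
    Reduce coefficients mod 3: 1·t ≡ 2 (mod 3).
    So t ≡ 2 (mod 3).
    Then x = 222 + 247·2 = 716, valid modulo lcm(247, 3) = 741: x ≡ 716 (mod 741).
  Combine with x ≡ 3 (mod 7); new modulus lcm = 5187.
    Write x = 716 + 741·t and substitute into x ≡ 3 (mod 7): 741·t ≡ 3 − 716 = -713 (mod 7).
    Reduce coefficients mod 7: 6·t ≡ 1 (mod 7).
    The inverse of 6 mod 7 is 6 (since 6·6 = 36 = 5·7 + 1), so t ≡ 6·1 = 6 ≡ 6 (mod 7).
    Then x = 716 + 741·6 = 5162, valid modulo lcm(741, 7) = 5187: x ≡ 5162 (mod 5187).
  Combine with x ≡ 2 (mod 5); new modulus lcm = 25935.
    Write x = 5162 + 5187·t and substitute into x ≡ 2 (mod 5): 5187·t ≡ 2 − 5162 = -5160 (mod 5).
    Reduce coefficients mod 5: 2·t ≡ 0 (mod 5).
    The inverse of 2 mod 5 is 3 (since 2·3 = 6 = 1·5 + 1), so t ≡ 3·0 = 0 ≡ 0 (mod 5).
    Then x = 5162 + 5187·0 = 5162, valid modulo lcm(5187, 5) = 25935: x ≡ 5162 (mod 25935).
Verify against each original: 5162 mod 13 = 1, 5162 mod 19 = 13, 5162 mod 3 = 2, 5162 mod 7 = 3, 5162 mod 5 = 2.

x ≡ 5162 (mod 25935).


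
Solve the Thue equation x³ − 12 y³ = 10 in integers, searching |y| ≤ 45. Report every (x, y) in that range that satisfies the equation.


The equation is x³ - 12y³ = 10. For fixed y, x³ = 12·y³ + 10, so a solution requires the RHS to be a perfect cube.
Strategy: iterate y from -45 to 45, compute RHS = 12·y³ + 10, and check whether it is a (positive or negative) perfect cube.
Check small values of y:
  y = 0: RHS = 10 is not a perfect cube.
  y = 1: RHS = 22 is not a perfect cube.
  y = -1: RHS = -2 is not a perfect cube.
  y = 2: RHS = 106 is not a perfect cube.
  y = -2: RHS = -86 is not a perfect cube.
  y = 3: RHS = 334 is not a perfect cube.
  y = -3: RHS = -314 is not a perfect cube.
Continuing the search up to |y| = 45 finds no solutions either.
No (x, y) in the scanned range satisfies the equation.

No integer solutions with |y| ≤ 45.


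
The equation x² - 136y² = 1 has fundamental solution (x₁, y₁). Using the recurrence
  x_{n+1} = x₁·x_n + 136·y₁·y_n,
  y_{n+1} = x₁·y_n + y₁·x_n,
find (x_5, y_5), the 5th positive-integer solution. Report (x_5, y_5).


Step 1: Find the fundamental solution (x₁, y₁) of x² - 136y² = 1.
  Expand √136 as a continued fraction. a₀ = ⌊√136⌋ = 11; iterate m_{k+1} = d_k·a_k − m_k, d_{k+1} = (136 − m_{k+1}²)/d_k, a_{k+1} = ⌊(a₀ + m_{k+1})/d_{k+1}⌋ (starting m₀ = 0, d₀ = 1), with convergents p_k = a_k·p_{k-1} + p_{k-2}, q_k = a_k·q_{k-1} + q_{k-2} (p₋₁ = 1, q₋₁ = 0):
  k = 0: a₀ = 11; p₀/q₀ = 11/1; p₀² − 136·q₀² = 121 − 136 = -15.
  k = 1: m = 11, d = 15, a = ⌊(11 + 11)/15⌋ = 1; p/q = (1·11 + 1)/(1·1 + 0) = 12/1; p² − 136·q² = 144 − 136 = 8.
  k = 2: m = 4, d = 8, a = ⌊(11 + 4)/8⌋ = 1; p/q = (1·12 + 11)/(1·1 + 1) = 23/2; p² − 136·q² = 529 − 544 = -15.
  k = 3: m = 4, d = 15, a = ⌊(11 + 4)/15⌋ = 1; p/q = (1·23 + 12)/(1·2 + 1) = 35/3; p² − 136·q² = 1225 − 1224 = 1.
  The first convergent with p² − 136·q² = 1 gives the fundamental solution (x₁, y₁) = (35, 3).
Step 2: Apply the recurrence (x_{n+1}, y_{n+1}) = (x₁x_n + 136y₁y_n, x₁y_n + y₁x_n) repeatedly.
  From (x_1, y_1) = (35, 3): x_2 = 35·35 + 136·3·3 = 2449; y_2 = 35·3 + 3·35 = 210.
  From (x_2, y_2) = (2449, 210): x_3 = 35·2449 + 136·3·210 = 171395; y_3 = 35·210 + 3·2449 = 14697.
  From (x_3, y_3) = (171395, 14697): x_4 = 35·171395 + 136·3·14697 = 11995201; y_4 = 35·14697 + 3·171395 = 1028580.
  From (x_4, y_4) = (11995201, 1028580): x_5 = 35·11995201 + 136·3·1028580 = 839492675; y_5 = 35·1028580 + 3·11995201 = 71985903.
Step 3: Verify x_5² - 136·y_5² = 704747951378655625 - 704747951378655624 = 1 (should be 1). ✓

(x_1, y_1) = (35, 3); (x_5, y_5) = (839492675, 71985903).


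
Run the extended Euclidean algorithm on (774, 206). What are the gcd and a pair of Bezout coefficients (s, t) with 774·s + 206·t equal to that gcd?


Euclidean algorithm on (774, 206) — divide until remainder is 0:
  774 = 3 · 206 + 156
  206 = 1 · 156 + 50
  156 = 3 · 50 + 6
  50 = 8 · 6 + 2
  6 = 3 · 2 + 0
gcd(774, 206) = 2.
Track Bezout coefficients alongside the remainders: start with r₀ = 774 = a·1 + b·0 (s = 1, t = 0) and r₁ = 206 = a·0 + b·1 (s = 0, t = 1); each new remainder r_{k+1} = r_{k-1} − q_k·r_k inherits s_{k+1} = s_{k-1} − q_k·s_k, t_{k+1} = t_{k-1} − q_k·t_k, so r_k = a·s_k + b·t_k at every step:
  q = 3: r = 156, s = 1 − 3·0 = 1, t = 0 − 3·1 = -3  (check: 774·1 + 206·(-3) = 156)
  q = 1: r = 50, s = 0 − 1·1 = -1, t = 1 − 1·(-3) = 4  (check: 774·(-1) + 206·4 = 50)
  q = 3: r = 6, s = 1 − 3·(-1) = 4, t = -3 − 3·4 = -15  (check: 774·4 + 206·(-15) = 6)
  q = 8: r = 2, s = -1 − 8·4 = -33, t = 4 − 8·(-15) = 124  (check: 774·(-33) + 206·124 = 2)
The row with r = 2 (the gcd) gives the Bezout coefficients s = -33, t = 124.
Result: 774 · (-33) + 206 · (124) = 2.

gcd(774, 206) = 2; s = -33, t = 124 (check: 774·(-33) + 206·124 = 2).


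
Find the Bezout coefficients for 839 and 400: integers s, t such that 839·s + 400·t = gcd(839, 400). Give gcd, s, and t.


Euclidean algorithm on (839, 400) — divide until remainder is 0:
  839 = 2 · 400 + 39
  400 = 10 · 39 + 10
  39 = 3 · 10 + 9
  10 = 1 · 9 + 1
  9 = 9 · 1 + 0
gcd(839, 400) = 1.
Track Bezout coefficients alongside the remainders: start with r₀ = 839 = a·1 + b·0 (s = 1, t = 0) and r₁ = 400 = a·0 + b·1 (s = 0, t = 1); each new remainder r_{k+1} = r_{k-1} − q_k·r_k inherits s_{k+1} = s_{k-1} − q_k·s_k, t_{k+1} = t_{k-1} − q_k·t_k, so r_k = a·s_k + b·t_k at every step:
  q = 2: r = 39, s = 1 − 2·0 = 1, t = 0 − 2·1 = -2  (check: 839·1 + 400·(-2) = 39)
  q = 10: r = 10, s = 0 − 10·1 = -10, t = 1 − 10·(-2) = 21  (check: 839·(-10) + 400·21 = 10)
  q = 3: r = 9, s = 1 − 3·(-10) = 31, t = -2 − 3·21 = -65  (check: 839·31 + 400·(-65) = 9)
  q = 1: r = 1, s = -10 − 1·31 = -41, t = 21 − 1·(-65) = 86  (check: 839·(-41) + 400·86 = 1)
The row with r = 1 (the gcd) gives the Bezout coefficients s = -41, t = 86.
Result: 839 · (-41) + 400 · (86) = 1.

gcd(839, 400) = 1; s = -41, t = 86 (check: 839·(-41) + 400·86 = 1).


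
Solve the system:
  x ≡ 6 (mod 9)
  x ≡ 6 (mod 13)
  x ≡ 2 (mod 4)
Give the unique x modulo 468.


Moduli 9, 13, 4 are pairwise coprime; by CRT there is a unique solution modulo M = 9 · 13 · 4 = 468.
Solve pairwise, accumulating the modulus:
  Start with x ≡ 6 (mod 9).
  Combine with x ≡ 6 (mod 13): since gcd(9, 13) = 1, we get a unique residue mod 117.
    Write x = 6 + 9·t and substitute into x ≡ 6 (mod 13): 9·t ≡ 6 − 6 = 0 (mod 13).
    The inverse of 9 mod 13 is 3 (since 9·3 = 27 = 2·13 + 1), so t ≡ 3·0 = 0 ≡ 0 (mod 13).
    Then x = 6 + 9·0 = 6, valid modulo lcm(9, 13) = 117: x ≡ 6 (mod 117).
  Combine with x ≡ 2 (mod 4): since gcd(117, 4) = 1, we get a unique residue mod 468.
    Write x = 6 + 117·t and substitute into x ≡ 2 (mod 4): 117·t ≡ 2 − 6 = -4 (mod 4).
    Reduce coefficients mod 4: 1·t ≡ 0 (mod 4).
    So t ≡ 0 (mod 4).
    Then x = 6 + 117·0 = 6, valid modulo lcm(117, 4) = 468: x ≡ 6 (mod 468).
Verify: 6 mod 9 = 6 ✓, 6 mod 13 = 6 ✓, 6 mod 4 = 2 ✓.

x ≡ 6 (mod 468).


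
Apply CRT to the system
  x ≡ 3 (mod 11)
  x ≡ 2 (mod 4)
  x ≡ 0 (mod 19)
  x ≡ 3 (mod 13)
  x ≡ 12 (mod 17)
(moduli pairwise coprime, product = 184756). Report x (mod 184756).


Product of moduli M = 11 · 4 · 19 · 13 · 17 = 184756.
Merge one congruence at a time:
  Start: x ≡ 3 (mod 11).
  Combine with x ≡ 2 (mod 4); new modulus lcm = 44.
    Write x = 3 + 11·t and substitute into x ≡ 2 (mod 4): 11·t ≡ 2 − 3 = -1 (mod 4).
    Reduce coefficients mod 4: 3·t ≡ 3 (mod 4).
    The inverse of 3 mod 4 is 3 (since 3·3 = 9 = 2·4 + 1), so t ≡ 3·3 = 9 ≡ 1 (mod 4).
    Then x = 3 + 11·1 = 14, valid modulo lcm(11, 4) = 44: x ≡ 14 (mod 44).
  Combine with x ≡ 0 (mod 19); new modulus lcm = 836.
    Write x = 14 + 44·t and substitute into x ≡ 0 (mod 19): 44·t ≡ 0 − 14 = -14 (mod 19).
    Reduce coefficients mod 19: 6·t ≡ 5 (mod 19).
    The inverse of 6 mod 19 is 16 (since 6·16 = 96 = 5·19 + 1), so t ≡ 16·5 = 80 ≡ 4 (mod 19).
    Then x = 14 + 44·4 = 190, valid modulo lcm(44, 19) = 836: x ≡ 190 (mod 836).
  Combine with x ≡ 3 (mod 13); new modulus lcm = 10868.
    Write x = 190 + 836·t and substitute into x ≡ 3 (mod 13): 836·t ≡ 3 − 190 = -187 (mod 13).
    Reduce coefficients mod 13: 4·t ≡ 8 (mod 13).
    The inverse of 4 mod 13 is 10 (since 4·10 = 40 = 3·13 + 1), so t ≡ 10·8 = 80 ≡ 2 (mod 13).
    Then x = 190 + 836·2 = 1862, valid modulo lcm(836, 13) = 10868: x ≡ 1862 (mod 10868).
  Combine with x ≡ 12 (mod 17); new modulus lcm = 184756.
    Write x = 1862 + 10868·t and substitute into x ≡ 12 (mod 17): 10868·t ≡ 12 − 1862 = -1850 (mod 17).
    Reduce coefficients mod 17: 5·t ≡ 3 (mod 17).
    The inverse of 5 mod 17 is 7 (since 5·7 = 35 = 2·17 + 1), so t ≡ 7·3 = 21 ≡ 4 (mod 17).
    Then x = 1862 + 10868·4 = 45334, valid modulo lcm(10868, 17) = 184756: x ≡ 45334 (mod 184756).
Verify against each original: 45334 mod 11 = 3, 45334 mod 4 = 2, 45334 mod 19 = 0, 45334 mod 13 = 3, 45334 mod 17 = 12.

x ≡ 45334 (mod 184756).


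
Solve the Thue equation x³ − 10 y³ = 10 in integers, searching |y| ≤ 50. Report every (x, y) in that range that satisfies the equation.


The equation is x³ - 10y³ = 10. For fixed y, x³ = 10·y³ + 10, so a solution requires the RHS to be a perfect cube.
Strategy: iterate y from -50 to 50, compute RHS = 10·y³ + 10, and check whether it is a (positive or negative) perfect cube.
Check small values of y:
  y = 0: RHS = 10 is not a perfect cube.
  y = 1: RHS = 20 is not a perfect cube.
  y = -1: RHS = 0 = (0)³ ⇒ x = 0 works.
  y = 2: RHS = 90 is not a perfect cube.
  y = -2: RHS = -70 is not a perfect cube.
  y = 3: RHS = 280 is not a perfect cube.
  y = -3: RHS = -260 is not a perfect cube.
Continuing the search up to |y| = 50 finds no further solutions beyond those listed.
Collected solutions: (0, -1).

Solutions (with |y| ≤ 50): (0, -1).


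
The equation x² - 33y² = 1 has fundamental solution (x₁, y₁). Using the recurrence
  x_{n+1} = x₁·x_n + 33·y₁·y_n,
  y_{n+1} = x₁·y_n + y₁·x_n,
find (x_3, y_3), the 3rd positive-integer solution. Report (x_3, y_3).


Step 1: Find the fundamental solution (x₁, y₁) of x² - 33y² = 1.
  Expand √33 as a continued fraction. a₀ = ⌊√33⌋ = 5; iterate m_{k+1} = d_k·a_k − m_k, d_{k+1} = (33 − m_{k+1}²)/d_k, a_{k+1} = ⌊(a₀ + m_{k+1})/d_{k+1}⌋ (starting m₀ = 0, d₀ = 1), with convergents p_k = a_k·p_{k-1} + p_{k-2}, q_k = a_k·q_{k-1} + q_{k-2} (p₋₁ = 1, q₋₁ = 0):
  k = 0: a₀ = 5; p₀/q₀ = 5/1; p₀² − 33·q₀² = 25 − 33 = -8.
  k = 1: m = 5, d = 8, a = ⌊(5 + 5)/8⌋ = 1; p/q = (1·5 + 1)/(1·1 + 0) = 6/1; p² − 33·q² = 36 − 33 = 3.
  k = 2: m = 3, d = 3, a = ⌊(5 + 3)/3⌋ = 2; p/q = (2·6 + 5)/(2·1 + 1) = 17/3; p² − 33·q² = 289 − 297 = -8.
  k = 3: m = 3, d = 8, a = ⌊(5 + 3)/8⌋ = 1; p/q = (1·17 + 6)/(1·3 + 1) = 23/4; p² − 33·q² = 529 − 528 = 1.
  The first convergent with p² − 33·q² = 1 gives the fundamental solution (x₁, y₁) = (23, 4).
Step 2: Apply the recurrence (x_{n+1}, y_{n+1}) = (x₁x_n + 33y₁y_n, x₁y_n + y₁x_n) repeatedly.
  From (x_1, y_1) = (23, 4): x_2 = 23·23 + 33·4·4 = 1057; y_2 = 23·4 + 4·23 = 184.
  From (x_2, y_2) = (1057, 184): x_3 = 23·1057 + 33·4·184 = 48599; y_3 = 23·184 + 4·1057 = 8460.
Step 3: Verify x_3² - 33·y_3² = 2361862801 - 2361862800 = 1 (should be 1). ✓

(x_1, y_1) = (23, 4); (x_3, y_3) = (48599, 8460).


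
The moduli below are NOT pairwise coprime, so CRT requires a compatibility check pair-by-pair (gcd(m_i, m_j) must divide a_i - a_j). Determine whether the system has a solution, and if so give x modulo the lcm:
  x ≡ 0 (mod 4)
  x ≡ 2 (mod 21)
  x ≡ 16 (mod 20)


Moduli 4, 21, 20 are not pairwise coprime, so CRT works modulo lcm(m_i) when all pairwise compatibility conditions hold.
Pairwise compatibility: gcd(m_i, m_j) must divide a_i - a_j for every pair.
Merge one congruence at a time:
  Start: x ≡ 0 (mod 4).
  Combine with x ≡ 2 (mod 21): gcd(4, 21) = 1; 2 - 0 = 2, which IS divisible by 1, so compatible.
    Write x = 0 + 4·t and substitute into x ≡ 2 (mod 21): 4·t ≡ 2 − 0 = 2 (mod 21).
    The inverse of 4 mod 21 is 16 (since 4·16 = 64 = 3·21 + 1), so t ≡ 16·2 = 32 ≡ 11 (mod 21).
    Then x = 0 + 4·11 = 44, valid modulo lcm(4, 21) = 84: x ≡ 44 (mod 84).
  Combine with x ≡ 16 (mod 20): gcd(84, 20) = 4; 16 - 44 = -28, which IS divisible by 4, so compatible.
    Write x = 44 + 84·t and substitute into x ≡ 16 (mod 20): 84·t ≡ 16 − 44 = -28 (mod 20).
    Divide the congruence (and modulus) by g = 4: 21·t ≡ -7 (mod 5).
    Reduce coefficients mod 5: 1·t ≡ 3 (mod 5).
    So t ≡ 3 (mod 5).
    Then x = 44 + 84·3 = 296, valid modulo lcm(84, 20) = 420: x ≡ 296 (mod 420).
Verify: 296 mod 4 = 0, 296 mod 21 = 2, 296 mod 20 = 16.

x ≡ 296 (mod 420).


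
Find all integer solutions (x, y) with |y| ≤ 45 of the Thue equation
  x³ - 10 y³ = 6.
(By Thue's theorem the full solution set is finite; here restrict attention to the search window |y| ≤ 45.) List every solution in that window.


The equation is x³ - 10y³ = 6. For fixed y, x³ = 10·y³ + 6, so a solution requires the RHS to be a perfect cube.
Strategy: iterate y from -45 to 45, compute RHS = 10·y³ + 6, and check whether it is a (positive or negative) perfect cube.
Check small values of y:
  y = 0: RHS = 6 is not a perfect cube.
  y = 1: RHS = 16 is not a perfect cube.
  y = -1: RHS = -4 is not a perfect cube.
  y = 2: RHS = 86 is not a perfect cube.
  y = -2: RHS = -74 is not a perfect cube.
  y = 3: RHS = 276 is not a perfect cube.
  y = -3: RHS = -264 is not a perfect cube.
Continuing the search up to |y| = 45 finds no solutions either.
No (x, y) in the scanned range satisfies the equation.

No integer solutions with |y| ≤ 45.


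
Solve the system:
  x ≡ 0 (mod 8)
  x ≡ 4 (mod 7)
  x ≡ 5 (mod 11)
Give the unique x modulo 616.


Moduli 8, 7, 11 are pairwise coprime; by CRT there is a unique solution modulo M = 8 · 7 · 11 = 616.
Solve pairwise, accumulating the modulus:
  Start with x ≡ 0 (mod 8).
  Combine with x ≡ 4 (mod 7): since gcd(8, 7) = 1, we get a unique residue mod 56.
    Write x = 0 + 8·t and substitute into x ≡ 4 (mod 7): 8·t ≡ 4 − 0 = 4 (mod 7).
    Reduce coefficients mod 7: 1·t ≡ 4 (mod 7).
    So t ≡ 4 (mod 7).
    Then x = 0 + 8·4 = 32, valid modulo lcm(8, 7) = 56: x ≡ 32 (mod 56).
  Combine with x ≡ 5 (mod 11): since gcd(56, 11) = 1, we get a unique residue mod 616.
    Write x = 32 + 56·t and substitute into x ≡ 5 (mod 11): 56·t ≡ 5 − 32 = -27 (mod 11).
    Reduce coefficients mod 11: 1·t ≡ 6 (mod 11).
    So t ≡ 6 (mod 11).
    Then x = 32 + 56·6 = 368, valid modulo lcm(56, 11) = 616: x ≡ 368 (mod 616).
Verify: 368 mod 8 = 0 ✓, 368 mod 7 = 4 ✓, 368 mod 11 = 5 ✓.

x ≡ 368 (mod 616).


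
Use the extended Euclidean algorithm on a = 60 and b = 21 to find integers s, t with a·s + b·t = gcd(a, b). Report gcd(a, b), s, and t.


Euclidean algorithm on (60, 21) — divide until remainder is 0:
  60 = 2 · 21 + 18
  21 = 1 · 18 + 3
  18 = 6 · 3 + 0
gcd(60, 21) = 3.
Track Bezout coefficients alongside the remainders: start with r₀ = 60 = a·1 + b·0 (s = 1, t = 0) and r₁ = 21 = a·0 + b·1 (s = 0, t = 1); each new remainder r_{k+1} = r_{k-1} − q_k·r_k inherits s_{k+1} = s_{k-1} − q_k·s_k, t_{k+1} = t_{k-1} − q_k·t_k, so r_k = a·s_k + b·t_k at every step:
  q = 2: r = 18, s = 1 − 2·0 = 1, t = 0 − 2·1 = -2  (check: 60·1 + 21·(-2) = 18)
  q = 1: r = 3, s = 0 − 1·1 = -1, t = 1 − 1·(-2) = 3  (check: 60·(-1) + 21·3 = 3)
The row with r = 3 (the gcd) gives the Bezout coefficients s = -1, t = 3.
Result: 60 · (-1) + 21 · (3) = 3.

gcd(60, 21) = 3; s = -1, t = 3 (check: 60·(-1) + 21·3 = 3).


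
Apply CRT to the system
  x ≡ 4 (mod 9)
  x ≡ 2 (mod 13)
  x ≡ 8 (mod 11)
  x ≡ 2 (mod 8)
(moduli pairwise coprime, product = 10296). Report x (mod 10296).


Product of moduli M = 9 · 13 · 11 · 8 = 10296.
Merge one congruence at a time:
  Start: x ≡ 4 (mod 9).
  Combine with x ≡ 2 (mod 13); new modulus lcm = 117.
    Write x = 4 + 9·t and substitute into x ≡ 2 (mod 13): 9·t ≡ 2 − 4 = -2 (mod 13).
    Reduce coefficients mod 13: 9·t ≡ 11 (mod 13).
    The inverse of 9 mod 13 is 3 (since 9·3 = 27 = 2·13 + 1), so t ≡ 3·11 = 33 ≡ 7 (mod 13).
    Then x = 4 + 9·7 = 67, valid modulo lcm(9, 13) = 117: x ≡ 67 (mod 117).
  Combine with x ≡ 8 (mod 11); new modulus lcm = 1287.
    Write x = 67 + 117·t and substitute into x ≡ 8 (mod 11): 117·t ≡ 8 − 67 = -59 (mod 11).
    Reduce coefficients mod 11: 7·t ≡ 7 (mod 11).
    The inverse of 7 mod 11 is 8 (since 7·8 = 56 = 5·11 + 1), so t ≡ 8·7 = 56 ≡ 1 (mod 11).
    Then x = 67 + 117·1 = 184, valid modulo lcm(117, 11) = 1287: x ≡ 184 (mod 1287).
  Combine with x ≡ 2 (mod 8); new modulus lcm = 10296.
    Write x = 184 + 1287·t and substitute into x ≡ 2 (mod 8): 1287·t ≡ 2 − 184 = -182 (mod 8).
    Reduce coefficients mod 8: 7·t ≡ 2 (mod 8).
    The inverse of 7 mod 8 is 7 (since 7·7 = 49 = 6·8 + 1), so t ≡ 7·2 = 14 ≡ 6 (mod 8).
    Then x = 184 + 1287·6 = 7906, valid modulo lcm(1287, 8) = 10296: x ≡ 7906 (mod 10296).
Verify against each original: 7906 mod 9 = 4, 7906 mod 13 = 2, 7906 mod 11 = 8, 7906 mod 8 = 2.

x ≡ 7906 (mod 10296).


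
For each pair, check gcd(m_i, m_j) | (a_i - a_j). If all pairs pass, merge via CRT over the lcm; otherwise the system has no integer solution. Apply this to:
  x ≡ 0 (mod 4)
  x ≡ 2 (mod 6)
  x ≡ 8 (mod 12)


Moduli 4, 6, 12 are not pairwise coprime, so CRT works modulo lcm(m_i) when all pairwise compatibility conditions hold.
Pairwise compatibility: gcd(m_i, m_j) must divide a_i - a_j for every pair.
Merge one congruence at a time:
  Start: x ≡ 0 (mod 4).
  Combine with x ≡ 2 (mod 6): gcd(4, 6) = 2; 2 - 0 = 2, which IS divisible by 2, so compatible.
    Write x = 0 + 4·t and substitute into x ≡ 2 (mod 6): 4·t ≡ 2 − 0 = 2 (mod 6).
    Divide the congruence (and modulus) by g = 2: 2·t ≡ 1 (mod 3).
    The inverse of 2 mod 3 is 2 (since 2·2 = 4 = 1·3 + 1), so t ≡ 2·1 = 2 ≡ 2 (mod 3).
    Then x = 0 + 4·2 = 8, valid modulo lcm(4, 6) = 12: x ≡ 8 (mod 12).
  Combine with x ≡ 8 (mod 12): gcd(12, 12) = 12; 8 - 8 = 0, which IS divisible by 12, so compatible.
    Write x = 8 + 12·t and substitute into x ≡ 8 (mod 12): 12·t ≡ 8 − 8 = 0 (mod 12).
    Divide the congruence (and modulus) by g = 12: 1·t ≡ 0 (mod 1).
    Modulo 1 every t works; take t = 0.
    Then x = 8 + 12·0 = 8, valid modulo lcm(12, 12) = 12: x ≡ 8 (mod 12).
Verify: 8 mod 4 = 0, 8 mod 6 = 2, 8 mod 12 = 8.

x ≡ 8 (mod 12).


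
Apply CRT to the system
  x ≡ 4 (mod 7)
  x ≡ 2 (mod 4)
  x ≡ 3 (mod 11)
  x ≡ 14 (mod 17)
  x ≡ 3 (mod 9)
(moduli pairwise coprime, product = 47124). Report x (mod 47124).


Product of moduli M = 7 · 4 · 11 · 17 · 9 = 47124.
Merge one congruence at a time:
  Start: x ≡ 4 (mod 7).
  Combine with x ≡ 2 (mod 4); new modulus lcm = 28.
    Write x = 4 + 7·t and substitute into x ≡ 2 (mod 4): 7·t ≡ 2 − 4 = -2 (mod 4).
    Reduce coefficients mod 4: 3·t ≡ 2 (mod 4).
    The inverse of 3 mod 4 is 3 (since 3·3 = 9 = 2·4 + 1), so t ≡ 3·2 = 6 ≡ 2 (mod 4).
    Then x = 4 + 7·2 = 18, valid modulo lcm(7, 4) = 28: x ≡ 18 (mod 28).
  Combine with x ≡ 3 (mod 11); new modulus lcm = 308.
    Write x = 18 + 28·t and substitute into x ≡ 3 (mod 11): 28·t ≡ 3 − 18 = -15 (mod 11).
    Reduce coefficients mod 11: 6·t ≡ 7 (mod 11).
    The inverse of 6 mod 11 is 2 (since 6·2 = 12 = 1·11 + 1), so t ≡ 2·7 = 14 ≡ 3 (mod 11).
    Then x = 18 + 28·3 = 102, valid modulo lcm(28, 11) = 308: x ≡ 102 (mod 308).
  Combine with x ≡ 14 (mod 17); new modulus lcm = 5236.
    Write x = 102 + 308·t and substitute into x ≡ 14 (mod 17): 308·t ≡ 14 − 102 = -88 (mod 17).
    Reduce coefficients mod 17: 2·t ≡ 14 (mod 17).
    The inverse of 2 mod 17 is 9 (since 2·9 = 18 = 1·17 + 1), so t ≡ 9·14 = 126 ≡ 7 (mod 17).
    Then x = 102 + 308·7 = 2258, valid modulo lcm(308, 17) = 5236: x ≡ 2258 (mod 5236).
  Combine with x ≡ 3 (mod 9); new modulus lcm = 47124.
    Write x = 2258 + 5236·t and substitute into x ≡ 3 (mod 9): 5236·t ≡ 3 − 2258 = -2255 (mod 9).
    Reduce coefficients mod 9: 7·t ≡ 4 (mod 9).
    The inverse of 7 mod 9 is 4 (since 7·4 = 28 = 3·9 + 1), so t ≡ 4·4 = 16 ≡ 7 (mod 9).
    Then x = 2258 + 5236·7 = 38910, valid modulo lcm(5236, 9) = 47124: x ≡ 38910 (mod 47124).
Verify against each original: 38910 mod 7 = 4, 38910 mod 4 = 2, 38910 mod 11 = 3, 38910 mod 17 = 14, 38910 mod 9 = 3.

x ≡ 38910 (mod 47124).


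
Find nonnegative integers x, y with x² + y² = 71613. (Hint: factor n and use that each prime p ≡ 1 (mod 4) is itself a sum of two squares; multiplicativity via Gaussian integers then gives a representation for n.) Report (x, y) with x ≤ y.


Step 1: Factor n = 71613 = 3^2 · 73 · 109.
Step 2: Check the mod-4 condition on each prime factor: 3 ≡ 3 (mod 4), exponent 2 (must be even); 73 ≡ 1 (mod 4), exponent 1; 109 ≡ 1 (mod 4), exponent 1.
All primes ≡ 3 (mod 4) appear to even exponent (or don't appear), so by the two-squares theorem n IS expressible as a sum of two squares.
Step 3: Build a representation. Group n = k² · m with k = 3 and m = 73 · 109 = 7957 (a product of primes ≡ 1 (mod 4)); a representation of m scales to one of n via (k·x)² + (k·y)² = k²(x² + y²). Each prime p ≡ 1 (mod 4) is itself a sum of two squares; find a² by testing p − a² for a perfect square:
  73: 73 − 1² = 72, 73 − 2² = 69, 73 − 3² = 64 = 8² ⇒ 73 = 3² + 8².
  109: 109 − 1² = 108, 109 − 2² = 105, 109 − 3² = 100 = 10² ⇒ 109 = 3² + 10².
  Combine using the Brahmagupta–Fibonacci identity (a² + b²)(c² + d²) = (ac − bd)² + (ad + bc)² = (ac + bd)² + (ad − bc)²:
  73 · 109 = 7957: from (3² + 8²)(3² + 10²), take (3·3 − 8·10, 3·10 + 8·3) = (9 − 80, 30 + 24) = (-71, 54); dropping signs (only squares matter) gives (71, 54); check 71² + 54² = 5041 + 2916 = 7957 ✓.
  Scale by k = 3: (3·71, 3·54) = (213, 162).
Step 4: Order so x ≤ y and verify: 162² + 213² = 26244 + 45369 = 71613 = n. ✓

n = 71613 = 162² + 213² (one valid representation with x ≤ y).


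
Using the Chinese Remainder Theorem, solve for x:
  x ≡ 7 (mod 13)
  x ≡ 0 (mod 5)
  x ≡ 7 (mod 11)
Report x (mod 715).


Moduli 13, 5, 11 are pairwise coprime; by CRT there is a unique solution modulo M = 13 · 5 · 11 = 715.
Solve pairwise, accumulating the modulus:
  Start with x ≡ 7 (mod 13).
  Combine with x ≡ 0 (mod 5): since gcd(13, 5) = 1, we get a unique residue mod 65.
    Write x = 7 + 13·t and substitute into x ≡ 0 (mod 5): 13·t ≡ 0 − 7 = -7 (mod 5).
    Reduce coefficients mod 5: 3·t ≡ 3 (mod 5).
    The inverse of 3 mod 5 is 2 (since 3·2 = 6 = 1·5 + 1), so t ≡ 2·3 = 6 ≡ 1 (mod 5).
    Then x = 7 + 13·1 = 20, valid modulo lcm(13, 5) = 65: x ≡ 20 (mod 65).
  Combine with x ≡ 7 (mod 11): since gcd(65, 11) = 1, we get a unique residue mod 715.
    Write x = 20 + 65·t and substitute into x ≡ 7 (mod 11): 65·t ≡ 7 − 20 = -13 (mod 11).
    Reduce coefficients mod 11: 10·t ≡ 9 (mod 11).
    The inverse of 10 mod 11 is 10 (since 10·10 = 100 = 9·11 + 1), so t ≡ 10·9 = 90 ≡ 2 (mod 11).
    Then x = 20 + 65·2 = 150, valid modulo lcm(65, 11) = 715: x ≡ 150 (mod 715).
Verify: 150 mod 13 = 7 ✓, 150 mod 5 = 0 ✓, 150 mod 11 = 7 ✓.

x ≡ 150 (mod 715).


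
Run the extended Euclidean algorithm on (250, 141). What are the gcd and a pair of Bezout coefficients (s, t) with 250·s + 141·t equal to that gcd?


Euclidean algorithm on (250, 141) — divide until remainder is 0:
  250 = 1 · 141 + 109
  141 = 1 · 109 + 32
  109 = 3 · 32 + 13
  32 = 2 · 13 + 6
  13 = 2 · 6 + 1
  6 = 6 · 1 + 0
gcd(250, 141) = 1.
Track Bezout coefficients alongside the remainders: start with r₀ = 250 = a·1 + b·0 (s = 1, t = 0) and r₁ = 141 = a·0 + b·1 (s = 0, t = 1); each new remainder r_{k+1} = r_{k-1} − q_k·r_k inherits s_{k+1} = s_{k-1} − q_k·s_k, t_{k+1} = t_{k-1} − q_k·t_k, so r_k = a·s_k + b·t_k at every step:
  q = 1: r = 109, s = 1 − 1·0 = 1, t = 0 − 1·1 = -1  (check: 250·1 + 141·(-1) = 109)
  q = 1: r = 32, s = 0 − 1·1 = -1, t = 1 − 1·(-1) = 2  (check: 250·(-1) + 141·2 = 32)
  q = 3: r = 13, s = 1 − 3·(-1) = 4, t = -1 − 3·2 = -7  (check: 250·4 + 141·(-7) = 13)
  q = 2: r = 6, s = -1 − 2·4 = -9, t = 2 − 2·(-7) = 16  (check: 250·(-9) + 141·16 = 6)
  q = 2: r = 1, s = 4 − 2·(-9) = 22, t = -7 − 2·16 = -39  (check: 250·22 + 141·(-39) = 1)
The row with r = 1 (the gcd) gives the Bezout coefficients s = 22, t = -39.
Result: 250 · (22) + 141 · (-39) = 1.

gcd(250, 141) = 1; s = 22, t = -39 (check: 250·22 + 141·(-39) = 1).


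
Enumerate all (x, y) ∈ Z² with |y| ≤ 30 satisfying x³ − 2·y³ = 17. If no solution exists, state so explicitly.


The equation is x³ - 2y³ = 17. For fixed y, x³ = 2·y³ + 17, so a solution requires the RHS to be a perfect cube.
Strategy: iterate y from -30 to 30, compute RHS = 2·y³ + 17, and check whether it is a (positive or negative) perfect cube.
Check small values of y:
  y = 0: RHS = 17 is not a perfect cube.
  y = 1: RHS = 19 is not a perfect cube.
  y = -1: RHS = 15 is not a perfect cube.
  y = 2: RHS = 33 is not a perfect cube.
  y = -2: RHS = 1 = (1)³ ⇒ x = 1 works.
  y = 3: RHS = 71 is not a perfect cube.
  y = -3: RHS = -37 is not a perfect cube.
Continuing the search up to |y| = 30 finds no further solutions beyond those listed.
Collected solutions: (1, -2).

Solutions (with |y| ≤ 30): (1, -2).


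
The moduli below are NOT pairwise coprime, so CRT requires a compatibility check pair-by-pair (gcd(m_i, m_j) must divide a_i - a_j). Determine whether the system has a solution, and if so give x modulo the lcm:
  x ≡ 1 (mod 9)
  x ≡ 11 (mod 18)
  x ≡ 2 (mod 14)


Moduli 9, 18, 14 are not pairwise coprime, so CRT works modulo lcm(m_i) when all pairwise compatibility conditions hold.
Pairwise compatibility: gcd(m_i, m_j) must divide a_i - a_j for every pair.
Merge one congruence at a time:
  Start: x ≡ 1 (mod 9).
  Combine with x ≡ 11 (mod 18): gcd(9, 18) = 9, and 11 - 1 = 10 is NOT divisible by 9.
    ⇒ system is inconsistent (no integer solution).

No solution (the system is inconsistent).


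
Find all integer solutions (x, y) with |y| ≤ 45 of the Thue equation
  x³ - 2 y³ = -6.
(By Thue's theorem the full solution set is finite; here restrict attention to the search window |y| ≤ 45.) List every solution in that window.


The equation is x³ - 2y³ = -6. For fixed y, x³ = 2·y³ − 6, so a solution requires the RHS to be a perfect cube.
Strategy: iterate y from -45 to 45, compute RHS = 2·y³ − 6, and check whether it is a (positive or negative) perfect cube.
Check small values of y:
  y = 0: RHS = -6 is not a perfect cube.
  y = 1: RHS = -4 is not a perfect cube.
  y = -1: RHS = -8 = (-2)³ ⇒ x = -2 works.
  y = 2: RHS = 10 is not a perfect cube.
  y = -2: RHS = -22 is not a perfect cube.
  y = 3: RHS = 48 is not a perfect cube.
  y = -3: RHS = -60 is not a perfect cube.
Continuing the search up to |y| = 45 finds no further solutions beyond those listed.
Collected solutions: (-2, -1).

Solutions (with |y| ≤ 45): (-2, -1).


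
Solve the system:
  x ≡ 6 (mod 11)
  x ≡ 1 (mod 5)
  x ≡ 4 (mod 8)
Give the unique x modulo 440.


Moduli 11, 5, 8 are pairwise coprime; by CRT there is a unique solution modulo M = 11 · 5 · 8 = 440.
Solve pairwise, accumulating the modulus:
  Start with x ≡ 6 (mod 11).
  Combine with x ≡ 1 (mod 5): since gcd(11, 5) = 1, we get a unique residue mod 55.
    Write x = 6 + 11·t and substitute into x ≡ 1 (mod 5): 11·t ≡ 1 − 6 = -5 (mod 5).
    Reduce coefficients mod 5: 1·t ≡ 0 (mod 5).
    So t ≡ 0 (mod 5).
    Then x = 6 + 11·0 = 6, valid modulo lcm(11, 5) = 55: x ≡ 6 (mod 55).
  Combine with x ≡ 4 (mod 8): since gcd(55, 8) = 1, we get a unique residue mod 440.
    Write x = 6 + 55·t and substitute into x ≡ 4 (mod 8): 55·t ≡ 4 − 6 = -2 (mod 8).
    Reduce coefficients mod 8: 7·t ≡ 6 (mod 8).
    The inverse of 7 mod 8 is 7 (since 7·7 = 49 = 6·8 + 1), so t ≡ 7·6 = 42 ≡ 2 (mod 8).
    Then x = 6 + 55·2 = 116, valid modulo lcm(55, 8) = 440: x ≡ 116 (mod 440).
Verify: 116 mod 11 = 6 ✓, 116 mod 5 = 1 ✓, 116 mod 8 = 4 ✓.

x ≡ 116 (mod 440).


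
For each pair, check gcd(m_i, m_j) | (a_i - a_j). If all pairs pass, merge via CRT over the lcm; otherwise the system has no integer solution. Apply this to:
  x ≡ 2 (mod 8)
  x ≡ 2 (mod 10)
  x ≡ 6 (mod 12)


Moduli 8, 10, 12 are not pairwise coprime, so CRT works modulo lcm(m_i) when all pairwise compatibility conditions hold.
Pairwise compatibility: gcd(m_i, m_j) must divide a_i - a_j for every pair.
Merge one congruence at a time:
  Start: x ≡ 2 (mod 8).
  Combine with x ≡ 2 (mod 10): gcd(8, 10) = 2; 2 - 2 = 0, which IS divisible by 2, so compatible.
    Write x = 2 + 8·t and substitute into x ≡ 2 (mod 10): 8·t ≡ 2 − 2 = 0 (mod 10).
    Divide the congruence (and modulus) by g = 2: 4·t ≡ 0 (mod 5).
    The inverse of 4 mod 5 is 4 (since 4·4 = 16 = 3·5 + 1), so t ≡ 4·0 = 0 ≡ 0 (mod 5).
    Then x = 2 + 8·0 = 2, valid modulo lcm(8, 10) = 40: x ≡ 2 (mod 40).
  Combine with x ≡ 6 (mod 12): gcd(40, 12) = 4; 6 - 2 = 4, which IS divisible by 4, so compatible.
    Write x = 2 + 40·t and substitute into x ≡ 6 (mod 12): 40·t ≡ 6 − 2 = 4 (mod 12).
    Divide the congruence (and modulus) by g = 4: 10·t ≡ 1 (mod 3).
    Reduce coefficients mod 3: 1·t ≡ 1 (mod 3).
    So t ≡ 1 (mod 3).
    Then x = 2 + 40·1 = 42, valid modulo lcm(40, 12) = 120: x ≡ 42 (mod 120).
Verify: 42 mod 8 = 2, 42 mod 10 = 2, 42 mod 12 = 6.

x ≡ 42 (mod 120).


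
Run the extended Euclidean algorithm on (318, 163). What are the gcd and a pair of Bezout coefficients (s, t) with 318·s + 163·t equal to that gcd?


Euclidean algorithm on (318, 163) — divide until remainder is 0:
  318 = 1 · 163 + 155
  163 = 1 · 155 + 8
  155 = 19 · 8 + 3
  8 = 2 · 3 + 2
  3 = 1 · 2 + 1
  2 = 2 · 1 + 0
gcd(318, 163) = 1.
Track Bezout coefficients alongside the remainders: start with r₀ = 318 = a·1 + b·0 (s = 1, t = 0) and r₁ = 163 = a·0 + b·1 (s = 0, t = 1); each new remainder r_{k+1} = r_{k-1} − q_k·r_k inherits s_{k+1} = s_{k-1} − q_k·s_k, t_{k+1} = t_{k-1} − q_k·t_k, so r_k = a·s_k + b·t_k at every step:
  q = 1: r = 155, s = 1 − 1·0 = 1, t = 0 − 1·1 = -1  (check: 318·1 + 163·(-1) = 155)
  q = 1: r = 8, s = 0 − 1·1 = -1, t = 1 − 1·(-1) = 2  (check: 318·(-1) + 163·2 = 8)
  q = 19: r = 3, s = 1 − 19·(-1) = 20, t = -1 − 19·2 = -39  (check: 318·20 + 163·(-39) = 3)
  q = 2: r = 2, s = -1 − 2·20 = -41, t = 2 − 2·(-39) = 80  (check: 318·(-41) + 163·80 = 2)
  q = 1: r = 1, s = 20 − 1·(-41) = 61, t = -39 − 1·80 = -119  (check: 318·61 + 163·(-119) = 1)
The row with r = 1 (the gcd) gives the Bezout coefficients s = 61, t = -119.
Result: 318 · (61) + 163 · (-119) = 1.

gcd(318, 163) = 1; s = 61, t = -119 (check: 318·61 + 163·(-119) = 1).
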